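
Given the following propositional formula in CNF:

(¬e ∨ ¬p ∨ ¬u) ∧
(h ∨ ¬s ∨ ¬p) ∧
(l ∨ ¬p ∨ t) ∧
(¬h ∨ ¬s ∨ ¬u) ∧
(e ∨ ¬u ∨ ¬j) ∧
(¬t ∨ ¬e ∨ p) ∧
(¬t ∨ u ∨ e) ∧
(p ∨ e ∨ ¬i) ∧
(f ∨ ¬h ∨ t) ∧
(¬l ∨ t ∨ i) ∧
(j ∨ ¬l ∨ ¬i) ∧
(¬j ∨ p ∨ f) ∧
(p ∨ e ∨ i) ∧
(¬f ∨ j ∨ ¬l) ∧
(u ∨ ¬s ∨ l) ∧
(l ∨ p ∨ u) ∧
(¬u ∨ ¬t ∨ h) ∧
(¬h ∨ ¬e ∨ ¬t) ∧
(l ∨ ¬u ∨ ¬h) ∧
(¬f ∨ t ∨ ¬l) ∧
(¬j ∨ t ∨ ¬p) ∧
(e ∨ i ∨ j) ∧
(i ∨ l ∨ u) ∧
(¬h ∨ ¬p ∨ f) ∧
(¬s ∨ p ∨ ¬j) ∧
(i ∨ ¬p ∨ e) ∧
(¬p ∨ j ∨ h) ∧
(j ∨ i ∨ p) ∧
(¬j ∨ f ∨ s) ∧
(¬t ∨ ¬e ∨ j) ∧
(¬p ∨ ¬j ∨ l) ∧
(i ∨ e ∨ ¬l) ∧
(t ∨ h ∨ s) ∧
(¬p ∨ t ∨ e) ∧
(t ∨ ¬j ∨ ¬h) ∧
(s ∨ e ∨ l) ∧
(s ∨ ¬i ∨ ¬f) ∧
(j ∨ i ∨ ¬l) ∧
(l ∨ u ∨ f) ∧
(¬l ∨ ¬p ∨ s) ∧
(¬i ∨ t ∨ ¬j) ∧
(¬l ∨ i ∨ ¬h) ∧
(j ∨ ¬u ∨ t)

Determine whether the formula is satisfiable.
No

No, the formula is not satisfiable.

No assignment of truth values to the variables can make all 43 clauses true simultaneously.

The formula is UNSAT (unsatisfiable).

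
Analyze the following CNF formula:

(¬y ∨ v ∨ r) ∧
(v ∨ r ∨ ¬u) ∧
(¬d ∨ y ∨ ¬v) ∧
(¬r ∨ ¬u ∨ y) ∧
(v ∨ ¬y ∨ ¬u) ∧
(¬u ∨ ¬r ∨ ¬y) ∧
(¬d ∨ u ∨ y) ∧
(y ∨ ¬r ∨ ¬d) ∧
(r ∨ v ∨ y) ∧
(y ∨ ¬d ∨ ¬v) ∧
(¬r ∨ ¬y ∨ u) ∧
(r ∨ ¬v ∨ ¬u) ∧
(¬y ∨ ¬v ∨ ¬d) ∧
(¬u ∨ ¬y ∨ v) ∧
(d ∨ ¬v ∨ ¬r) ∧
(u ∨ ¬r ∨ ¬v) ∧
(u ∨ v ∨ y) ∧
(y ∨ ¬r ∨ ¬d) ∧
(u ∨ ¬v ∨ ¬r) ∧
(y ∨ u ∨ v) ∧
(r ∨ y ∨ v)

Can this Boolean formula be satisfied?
Yes

Yes, the formula is satisfiable.

One satisfying assignment is: u=False, d=False, r=False, v=True, y=False

Verification: With this assignment, all 21 clauses evaluate to true.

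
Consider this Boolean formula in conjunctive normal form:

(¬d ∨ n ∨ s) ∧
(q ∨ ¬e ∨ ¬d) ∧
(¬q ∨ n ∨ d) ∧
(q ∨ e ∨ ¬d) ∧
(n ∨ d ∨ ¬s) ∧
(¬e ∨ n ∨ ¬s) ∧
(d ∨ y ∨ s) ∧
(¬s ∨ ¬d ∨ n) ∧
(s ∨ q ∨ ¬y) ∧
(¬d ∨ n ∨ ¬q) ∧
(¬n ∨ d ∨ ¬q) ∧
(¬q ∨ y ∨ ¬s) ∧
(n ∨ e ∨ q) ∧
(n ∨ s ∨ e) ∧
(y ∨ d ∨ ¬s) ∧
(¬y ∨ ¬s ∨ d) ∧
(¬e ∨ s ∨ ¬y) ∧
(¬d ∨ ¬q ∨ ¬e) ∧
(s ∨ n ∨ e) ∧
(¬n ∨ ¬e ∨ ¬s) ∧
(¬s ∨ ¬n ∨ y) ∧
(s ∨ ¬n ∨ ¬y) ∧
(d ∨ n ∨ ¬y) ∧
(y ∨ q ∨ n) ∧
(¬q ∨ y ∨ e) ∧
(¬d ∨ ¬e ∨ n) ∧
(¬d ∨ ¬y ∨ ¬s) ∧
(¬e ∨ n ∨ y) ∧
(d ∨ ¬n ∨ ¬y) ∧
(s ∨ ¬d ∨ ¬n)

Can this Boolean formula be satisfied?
No

No, the formula is not satisfiable.

No assignment of truth values to the variables can make all 30 clauses true simultaneously.

The formula is UNSAT (unsatisfiable).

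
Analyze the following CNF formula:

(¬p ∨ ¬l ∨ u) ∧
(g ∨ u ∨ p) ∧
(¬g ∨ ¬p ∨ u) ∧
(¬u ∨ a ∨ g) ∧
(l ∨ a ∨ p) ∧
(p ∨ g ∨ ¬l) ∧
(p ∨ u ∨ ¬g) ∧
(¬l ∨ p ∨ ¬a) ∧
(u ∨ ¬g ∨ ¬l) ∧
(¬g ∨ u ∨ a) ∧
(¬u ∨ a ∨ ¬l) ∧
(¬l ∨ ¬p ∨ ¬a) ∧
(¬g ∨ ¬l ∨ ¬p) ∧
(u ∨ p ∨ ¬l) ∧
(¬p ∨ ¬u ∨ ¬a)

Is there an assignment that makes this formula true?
Yes

Yes, the formula is satisfiable.

One satisfying assignment is: g=False, l=False, a=False, p=True, u=False

Verification: With this assignment, all 15 clauses evaluate to true.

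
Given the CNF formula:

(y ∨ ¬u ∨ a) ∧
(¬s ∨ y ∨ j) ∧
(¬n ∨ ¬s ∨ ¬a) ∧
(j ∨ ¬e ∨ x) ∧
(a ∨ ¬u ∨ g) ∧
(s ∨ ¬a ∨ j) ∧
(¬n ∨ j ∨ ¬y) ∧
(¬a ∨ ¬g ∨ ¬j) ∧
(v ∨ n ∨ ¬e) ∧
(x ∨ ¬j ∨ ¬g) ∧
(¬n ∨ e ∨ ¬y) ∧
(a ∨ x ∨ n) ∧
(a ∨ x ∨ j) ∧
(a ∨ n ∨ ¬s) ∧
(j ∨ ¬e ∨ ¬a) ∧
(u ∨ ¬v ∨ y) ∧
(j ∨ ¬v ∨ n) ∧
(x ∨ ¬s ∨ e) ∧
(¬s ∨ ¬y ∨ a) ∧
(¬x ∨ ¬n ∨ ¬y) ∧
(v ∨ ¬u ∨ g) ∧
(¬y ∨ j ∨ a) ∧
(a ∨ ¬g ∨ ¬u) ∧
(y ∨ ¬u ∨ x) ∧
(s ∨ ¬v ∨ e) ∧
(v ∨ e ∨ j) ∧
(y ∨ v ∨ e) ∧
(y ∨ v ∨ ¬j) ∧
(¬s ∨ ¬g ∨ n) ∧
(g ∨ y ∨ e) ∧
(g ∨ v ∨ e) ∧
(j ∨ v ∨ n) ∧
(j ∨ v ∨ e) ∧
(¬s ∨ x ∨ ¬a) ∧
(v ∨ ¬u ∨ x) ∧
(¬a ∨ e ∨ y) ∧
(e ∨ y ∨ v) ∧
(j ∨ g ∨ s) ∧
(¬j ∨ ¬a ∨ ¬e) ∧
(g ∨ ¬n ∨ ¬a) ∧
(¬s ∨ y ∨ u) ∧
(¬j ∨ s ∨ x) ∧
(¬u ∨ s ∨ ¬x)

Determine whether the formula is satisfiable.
Yes

Yes, the formula is satisfiable.

One satisfying assignment is: s=False, e=False, x=True, j=True, u=False, a=False, n=False, y=True, g=True, v=False

Verification: With this assignment, all 43 clauses evaluate to true.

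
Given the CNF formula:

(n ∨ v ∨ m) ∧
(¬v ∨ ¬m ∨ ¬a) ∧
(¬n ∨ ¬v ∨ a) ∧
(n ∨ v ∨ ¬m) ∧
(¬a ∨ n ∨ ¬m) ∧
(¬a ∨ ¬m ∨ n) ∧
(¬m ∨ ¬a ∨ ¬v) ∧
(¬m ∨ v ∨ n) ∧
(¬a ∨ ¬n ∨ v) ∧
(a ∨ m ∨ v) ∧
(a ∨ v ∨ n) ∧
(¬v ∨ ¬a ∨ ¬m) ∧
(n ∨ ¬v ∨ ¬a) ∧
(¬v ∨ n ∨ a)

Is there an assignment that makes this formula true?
Yes

Yes, the formula is satisfiable.

One satisfying assignment is: n=True, a=False, v=False, m=True

Verification: With this assignment, all 14 clauses evaluate to true.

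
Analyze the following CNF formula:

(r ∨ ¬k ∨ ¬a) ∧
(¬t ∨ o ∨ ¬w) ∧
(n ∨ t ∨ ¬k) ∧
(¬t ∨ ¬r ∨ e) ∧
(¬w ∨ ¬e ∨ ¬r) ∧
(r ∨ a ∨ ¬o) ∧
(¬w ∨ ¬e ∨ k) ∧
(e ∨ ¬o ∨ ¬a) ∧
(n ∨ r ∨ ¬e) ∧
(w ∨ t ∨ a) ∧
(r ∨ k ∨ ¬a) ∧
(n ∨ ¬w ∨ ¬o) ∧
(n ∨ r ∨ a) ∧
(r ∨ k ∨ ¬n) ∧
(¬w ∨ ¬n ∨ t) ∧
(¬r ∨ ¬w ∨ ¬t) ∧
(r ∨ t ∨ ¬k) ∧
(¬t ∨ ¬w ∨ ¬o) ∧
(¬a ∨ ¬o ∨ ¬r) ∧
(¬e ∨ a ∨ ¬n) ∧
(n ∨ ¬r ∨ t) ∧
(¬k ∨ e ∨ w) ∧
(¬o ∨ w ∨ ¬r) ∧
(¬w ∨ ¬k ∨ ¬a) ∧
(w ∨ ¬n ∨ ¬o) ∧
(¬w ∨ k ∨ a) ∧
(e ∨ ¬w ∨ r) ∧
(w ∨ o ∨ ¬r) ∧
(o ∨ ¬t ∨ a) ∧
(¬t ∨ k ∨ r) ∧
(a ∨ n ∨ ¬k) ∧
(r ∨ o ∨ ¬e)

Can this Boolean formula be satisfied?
No

No, the formula is not satisfiable.

No assignment of truth values to the variables can make all 32 clauses true simultaneously.

The formula is UNSAT (unsatisfiable).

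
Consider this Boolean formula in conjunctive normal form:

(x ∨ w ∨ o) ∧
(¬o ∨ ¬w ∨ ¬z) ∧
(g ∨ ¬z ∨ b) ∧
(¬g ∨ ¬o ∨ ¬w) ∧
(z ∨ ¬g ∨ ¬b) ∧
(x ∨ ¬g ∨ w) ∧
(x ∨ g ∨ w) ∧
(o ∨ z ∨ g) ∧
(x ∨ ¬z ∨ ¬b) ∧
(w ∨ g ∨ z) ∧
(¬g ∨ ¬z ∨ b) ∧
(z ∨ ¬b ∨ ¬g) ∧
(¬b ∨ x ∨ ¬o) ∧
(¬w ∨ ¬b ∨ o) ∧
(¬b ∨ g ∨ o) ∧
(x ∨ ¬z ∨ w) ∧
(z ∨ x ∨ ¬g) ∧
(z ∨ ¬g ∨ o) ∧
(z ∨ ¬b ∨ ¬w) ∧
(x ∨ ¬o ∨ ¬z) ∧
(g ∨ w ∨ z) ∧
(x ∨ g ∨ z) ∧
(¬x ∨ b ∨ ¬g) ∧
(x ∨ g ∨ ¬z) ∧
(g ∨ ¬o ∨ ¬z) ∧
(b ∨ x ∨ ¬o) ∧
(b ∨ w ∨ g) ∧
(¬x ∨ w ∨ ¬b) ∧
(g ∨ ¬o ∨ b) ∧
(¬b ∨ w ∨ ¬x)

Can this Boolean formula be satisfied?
No

No, the formula is not satisfiable.

No assignment of truth values to the variables can make all 30 clauses true simultaneously.

The formula is UNSAT (unsatisfiable).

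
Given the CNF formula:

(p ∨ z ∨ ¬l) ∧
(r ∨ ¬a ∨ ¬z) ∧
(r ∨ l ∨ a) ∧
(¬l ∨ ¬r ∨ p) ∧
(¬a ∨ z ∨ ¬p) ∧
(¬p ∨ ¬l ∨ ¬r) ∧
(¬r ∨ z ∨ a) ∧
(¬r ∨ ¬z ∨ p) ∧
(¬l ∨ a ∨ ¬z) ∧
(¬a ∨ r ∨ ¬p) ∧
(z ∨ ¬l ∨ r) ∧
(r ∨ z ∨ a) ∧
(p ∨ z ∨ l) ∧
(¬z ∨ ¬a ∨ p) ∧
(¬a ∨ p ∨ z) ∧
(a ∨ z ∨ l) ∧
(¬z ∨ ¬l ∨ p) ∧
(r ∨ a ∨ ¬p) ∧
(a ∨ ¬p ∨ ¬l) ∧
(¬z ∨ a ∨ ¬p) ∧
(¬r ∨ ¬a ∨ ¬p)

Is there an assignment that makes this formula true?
No

No, the formula is not satisfiable.

No assignment of truth values to the variables can make all 21 clauses true simultaneously.

The formula is UNSAT (unsatisfiable).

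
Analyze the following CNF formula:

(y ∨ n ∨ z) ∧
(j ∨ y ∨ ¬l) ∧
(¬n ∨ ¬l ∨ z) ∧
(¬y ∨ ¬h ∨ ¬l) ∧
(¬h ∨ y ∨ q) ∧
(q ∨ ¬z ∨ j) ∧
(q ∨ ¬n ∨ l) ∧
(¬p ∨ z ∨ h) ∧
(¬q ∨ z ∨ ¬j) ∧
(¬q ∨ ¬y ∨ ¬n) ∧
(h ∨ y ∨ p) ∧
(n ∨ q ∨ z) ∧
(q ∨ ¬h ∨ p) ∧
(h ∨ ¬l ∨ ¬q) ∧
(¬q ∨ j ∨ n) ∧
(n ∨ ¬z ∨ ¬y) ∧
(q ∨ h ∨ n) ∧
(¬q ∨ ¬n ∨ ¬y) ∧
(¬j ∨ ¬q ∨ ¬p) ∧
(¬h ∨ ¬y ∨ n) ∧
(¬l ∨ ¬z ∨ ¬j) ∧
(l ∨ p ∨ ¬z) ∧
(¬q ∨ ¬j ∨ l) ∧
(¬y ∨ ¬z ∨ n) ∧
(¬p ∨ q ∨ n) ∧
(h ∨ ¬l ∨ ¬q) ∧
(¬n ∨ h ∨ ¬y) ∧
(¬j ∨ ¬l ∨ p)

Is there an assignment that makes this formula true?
Yes

Yes, the formula is satisfiable.

One satisfying assignment is: l=False, z=True, n=True, h=False, y=False, j=False, q=True, p=True

Verification: With this assignment, all 28 clauses evaluate to true.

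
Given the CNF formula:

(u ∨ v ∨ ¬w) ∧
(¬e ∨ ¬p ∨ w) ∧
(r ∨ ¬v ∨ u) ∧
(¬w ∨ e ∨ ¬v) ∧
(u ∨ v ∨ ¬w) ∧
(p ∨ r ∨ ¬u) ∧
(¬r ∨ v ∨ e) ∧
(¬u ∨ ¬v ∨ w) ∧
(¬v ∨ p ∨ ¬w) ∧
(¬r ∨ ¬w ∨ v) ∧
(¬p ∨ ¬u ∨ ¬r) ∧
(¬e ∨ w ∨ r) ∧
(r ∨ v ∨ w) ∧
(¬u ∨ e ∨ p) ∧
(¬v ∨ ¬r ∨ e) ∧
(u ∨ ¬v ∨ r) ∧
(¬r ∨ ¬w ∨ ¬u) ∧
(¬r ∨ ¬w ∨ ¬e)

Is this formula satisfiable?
Yes

Yes, the formula is satisfiable.

One satisfying assignment is: p=True, e=False, u=True, w=True, v=False, r=False

Verification: With this assignment, all 18 clauses evaluate to true.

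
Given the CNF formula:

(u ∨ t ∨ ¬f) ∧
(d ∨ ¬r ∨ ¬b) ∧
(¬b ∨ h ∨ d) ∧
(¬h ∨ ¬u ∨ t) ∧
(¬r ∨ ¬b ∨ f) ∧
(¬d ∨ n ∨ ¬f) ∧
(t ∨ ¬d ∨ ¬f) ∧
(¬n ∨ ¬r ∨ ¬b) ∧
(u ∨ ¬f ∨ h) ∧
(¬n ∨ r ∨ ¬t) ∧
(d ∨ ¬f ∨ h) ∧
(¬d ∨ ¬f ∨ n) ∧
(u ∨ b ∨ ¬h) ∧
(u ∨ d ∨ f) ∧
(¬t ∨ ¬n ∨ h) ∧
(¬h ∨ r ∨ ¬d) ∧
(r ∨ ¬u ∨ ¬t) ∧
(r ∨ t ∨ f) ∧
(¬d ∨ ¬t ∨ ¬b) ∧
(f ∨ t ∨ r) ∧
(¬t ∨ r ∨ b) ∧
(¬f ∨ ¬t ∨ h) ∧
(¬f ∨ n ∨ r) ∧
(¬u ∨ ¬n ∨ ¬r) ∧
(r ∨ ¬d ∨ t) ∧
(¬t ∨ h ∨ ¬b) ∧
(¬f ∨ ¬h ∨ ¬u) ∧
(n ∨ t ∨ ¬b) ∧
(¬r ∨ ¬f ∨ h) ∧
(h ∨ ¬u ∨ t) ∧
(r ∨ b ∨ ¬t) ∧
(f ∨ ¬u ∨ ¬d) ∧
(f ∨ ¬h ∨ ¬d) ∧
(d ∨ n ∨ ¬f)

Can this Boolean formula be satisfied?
Yes

Yes, the formula is satisfiable.

One satisfying assignment is: h=False, b=False, r=True, d=False, u=True, n=False, t=True, f=False

Verification: With this assignment, all 34 clauses evaluate to true.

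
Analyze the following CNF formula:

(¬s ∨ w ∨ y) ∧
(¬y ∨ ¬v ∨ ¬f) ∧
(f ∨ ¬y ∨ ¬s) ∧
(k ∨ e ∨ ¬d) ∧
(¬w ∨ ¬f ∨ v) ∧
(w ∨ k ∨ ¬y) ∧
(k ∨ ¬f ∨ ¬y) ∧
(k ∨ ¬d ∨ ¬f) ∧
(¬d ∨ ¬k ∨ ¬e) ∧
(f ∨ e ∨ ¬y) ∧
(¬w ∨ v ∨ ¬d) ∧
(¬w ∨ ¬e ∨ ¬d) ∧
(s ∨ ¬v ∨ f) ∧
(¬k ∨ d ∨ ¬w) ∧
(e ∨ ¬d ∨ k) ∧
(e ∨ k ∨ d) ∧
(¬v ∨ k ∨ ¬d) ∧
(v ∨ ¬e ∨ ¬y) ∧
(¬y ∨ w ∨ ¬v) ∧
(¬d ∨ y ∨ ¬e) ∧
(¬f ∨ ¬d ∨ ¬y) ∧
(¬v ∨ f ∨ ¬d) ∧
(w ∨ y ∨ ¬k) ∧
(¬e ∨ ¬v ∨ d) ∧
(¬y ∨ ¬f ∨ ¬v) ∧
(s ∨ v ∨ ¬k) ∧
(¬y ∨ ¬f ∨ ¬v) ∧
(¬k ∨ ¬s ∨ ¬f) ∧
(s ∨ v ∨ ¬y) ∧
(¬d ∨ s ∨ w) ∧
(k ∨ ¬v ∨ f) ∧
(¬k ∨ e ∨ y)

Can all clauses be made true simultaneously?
Yes

Yes, the formula is satisfiable.

One satisfying assignment is: s=False, k=False, e=True, y=False, w=False, v=False, f=True, d=False

Verification: With this assignment, all 32 clauses evaluate to true.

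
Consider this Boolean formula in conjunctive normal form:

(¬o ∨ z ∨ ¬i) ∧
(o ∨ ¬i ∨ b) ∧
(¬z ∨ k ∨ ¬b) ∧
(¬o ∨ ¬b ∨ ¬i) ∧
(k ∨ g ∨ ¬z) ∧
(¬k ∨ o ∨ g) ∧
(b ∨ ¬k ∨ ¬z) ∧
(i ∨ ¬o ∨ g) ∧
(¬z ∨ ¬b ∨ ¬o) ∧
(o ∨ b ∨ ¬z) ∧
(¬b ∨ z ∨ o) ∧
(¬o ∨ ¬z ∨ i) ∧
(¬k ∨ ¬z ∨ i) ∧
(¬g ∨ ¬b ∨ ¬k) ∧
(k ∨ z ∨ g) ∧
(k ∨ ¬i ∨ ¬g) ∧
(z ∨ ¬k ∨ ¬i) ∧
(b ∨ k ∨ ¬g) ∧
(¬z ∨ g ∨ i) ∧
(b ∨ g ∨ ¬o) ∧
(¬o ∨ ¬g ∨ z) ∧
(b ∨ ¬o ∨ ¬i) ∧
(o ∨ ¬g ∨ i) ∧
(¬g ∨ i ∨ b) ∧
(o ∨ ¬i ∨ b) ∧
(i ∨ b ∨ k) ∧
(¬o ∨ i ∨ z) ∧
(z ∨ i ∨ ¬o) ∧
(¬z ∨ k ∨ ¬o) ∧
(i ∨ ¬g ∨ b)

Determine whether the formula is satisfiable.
No

No, the formula is not satisfiable.

No assignment of truth values to the variables can make all 30 clauses true simultaneously.

The formula is UNSAT (unsatisfiable).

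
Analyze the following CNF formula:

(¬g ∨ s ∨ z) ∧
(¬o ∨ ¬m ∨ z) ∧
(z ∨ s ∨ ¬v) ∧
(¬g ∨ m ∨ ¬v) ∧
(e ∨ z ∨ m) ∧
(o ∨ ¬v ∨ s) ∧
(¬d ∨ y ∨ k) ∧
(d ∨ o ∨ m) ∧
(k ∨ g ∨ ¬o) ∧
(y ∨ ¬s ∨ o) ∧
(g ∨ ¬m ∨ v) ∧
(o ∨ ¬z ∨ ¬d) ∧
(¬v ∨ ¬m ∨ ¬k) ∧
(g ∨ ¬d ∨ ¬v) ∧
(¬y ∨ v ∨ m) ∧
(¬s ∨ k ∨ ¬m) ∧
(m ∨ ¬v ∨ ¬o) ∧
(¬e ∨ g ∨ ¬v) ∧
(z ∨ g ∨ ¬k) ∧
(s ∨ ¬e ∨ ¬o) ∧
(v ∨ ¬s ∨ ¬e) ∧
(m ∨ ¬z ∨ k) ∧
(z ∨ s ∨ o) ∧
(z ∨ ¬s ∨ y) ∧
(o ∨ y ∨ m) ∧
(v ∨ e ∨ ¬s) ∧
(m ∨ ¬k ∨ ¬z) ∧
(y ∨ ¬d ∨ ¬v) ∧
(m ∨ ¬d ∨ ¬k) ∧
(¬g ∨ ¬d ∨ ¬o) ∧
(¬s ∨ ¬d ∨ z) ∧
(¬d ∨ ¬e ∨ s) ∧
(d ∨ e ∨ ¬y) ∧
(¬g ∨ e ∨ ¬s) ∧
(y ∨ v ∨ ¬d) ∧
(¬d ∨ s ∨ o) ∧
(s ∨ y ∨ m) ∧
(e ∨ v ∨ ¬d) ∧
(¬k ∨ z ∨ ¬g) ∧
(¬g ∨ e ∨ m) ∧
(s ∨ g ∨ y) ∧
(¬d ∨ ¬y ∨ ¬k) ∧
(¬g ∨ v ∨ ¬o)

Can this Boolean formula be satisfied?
Yes

Yes, the formula is satisfiable.

One satisfying assignment is: s=False, m=True, e=False, z=True, v=False, y=False, o=False, g=True, d=False, k=False

Verification: With this assignment, all 43 clauses evaluate to true.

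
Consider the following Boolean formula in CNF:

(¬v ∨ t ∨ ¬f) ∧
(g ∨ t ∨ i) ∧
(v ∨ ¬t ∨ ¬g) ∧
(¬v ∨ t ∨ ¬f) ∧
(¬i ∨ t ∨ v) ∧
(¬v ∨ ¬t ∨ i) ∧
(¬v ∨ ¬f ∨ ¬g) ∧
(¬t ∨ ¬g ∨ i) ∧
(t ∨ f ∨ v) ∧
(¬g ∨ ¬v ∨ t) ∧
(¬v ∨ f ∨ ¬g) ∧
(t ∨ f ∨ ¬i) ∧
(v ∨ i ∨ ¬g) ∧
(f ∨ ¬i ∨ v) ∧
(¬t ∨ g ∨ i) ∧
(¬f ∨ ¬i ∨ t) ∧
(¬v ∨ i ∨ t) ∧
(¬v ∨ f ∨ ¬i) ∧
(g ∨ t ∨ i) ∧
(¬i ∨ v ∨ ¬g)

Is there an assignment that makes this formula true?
Yes

Yes, the formula is satisfiable.

One satisfying assignment is: t=True, f=True, i=True, v=False, g=False

Verification: With this assignment, all 20 clauses evaluate to true.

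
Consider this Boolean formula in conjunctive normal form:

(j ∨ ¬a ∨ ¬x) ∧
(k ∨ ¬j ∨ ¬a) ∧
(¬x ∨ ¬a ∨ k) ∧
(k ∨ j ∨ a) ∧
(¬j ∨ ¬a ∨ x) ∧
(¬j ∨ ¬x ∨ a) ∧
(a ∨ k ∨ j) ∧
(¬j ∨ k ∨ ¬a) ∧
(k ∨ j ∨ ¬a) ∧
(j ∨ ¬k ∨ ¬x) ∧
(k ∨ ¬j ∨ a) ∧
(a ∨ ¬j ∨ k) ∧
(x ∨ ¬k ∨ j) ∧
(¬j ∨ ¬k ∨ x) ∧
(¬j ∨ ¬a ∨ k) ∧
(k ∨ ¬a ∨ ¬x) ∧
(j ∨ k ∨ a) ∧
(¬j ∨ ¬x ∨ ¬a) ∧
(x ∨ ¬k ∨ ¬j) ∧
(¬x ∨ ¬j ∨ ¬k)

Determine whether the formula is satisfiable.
No

No, the formula is not satisfiable.

No assignment of truth values to the variables can make all 20 clauses true simultaneously.

The formula is UNSAT (unsatisfiable).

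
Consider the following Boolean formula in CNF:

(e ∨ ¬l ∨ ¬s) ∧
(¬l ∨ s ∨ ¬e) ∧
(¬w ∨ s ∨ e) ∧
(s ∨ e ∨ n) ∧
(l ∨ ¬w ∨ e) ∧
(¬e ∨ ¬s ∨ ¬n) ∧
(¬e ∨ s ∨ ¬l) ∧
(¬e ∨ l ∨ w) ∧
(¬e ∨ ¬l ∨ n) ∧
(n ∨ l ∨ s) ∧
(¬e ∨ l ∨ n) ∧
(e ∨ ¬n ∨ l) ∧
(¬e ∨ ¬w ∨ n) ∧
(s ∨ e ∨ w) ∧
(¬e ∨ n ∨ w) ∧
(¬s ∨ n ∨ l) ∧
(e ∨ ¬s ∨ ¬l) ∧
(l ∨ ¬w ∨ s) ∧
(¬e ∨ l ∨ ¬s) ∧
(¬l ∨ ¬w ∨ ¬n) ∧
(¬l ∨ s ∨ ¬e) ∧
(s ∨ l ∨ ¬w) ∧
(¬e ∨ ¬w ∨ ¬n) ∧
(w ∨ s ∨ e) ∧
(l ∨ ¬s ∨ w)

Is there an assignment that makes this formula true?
No

No, the formula is not satisfiable.

No assignment of truth values to the variables can make all 25 clauses true simultaneously.

The formula is UNSAT (unsatisfiable).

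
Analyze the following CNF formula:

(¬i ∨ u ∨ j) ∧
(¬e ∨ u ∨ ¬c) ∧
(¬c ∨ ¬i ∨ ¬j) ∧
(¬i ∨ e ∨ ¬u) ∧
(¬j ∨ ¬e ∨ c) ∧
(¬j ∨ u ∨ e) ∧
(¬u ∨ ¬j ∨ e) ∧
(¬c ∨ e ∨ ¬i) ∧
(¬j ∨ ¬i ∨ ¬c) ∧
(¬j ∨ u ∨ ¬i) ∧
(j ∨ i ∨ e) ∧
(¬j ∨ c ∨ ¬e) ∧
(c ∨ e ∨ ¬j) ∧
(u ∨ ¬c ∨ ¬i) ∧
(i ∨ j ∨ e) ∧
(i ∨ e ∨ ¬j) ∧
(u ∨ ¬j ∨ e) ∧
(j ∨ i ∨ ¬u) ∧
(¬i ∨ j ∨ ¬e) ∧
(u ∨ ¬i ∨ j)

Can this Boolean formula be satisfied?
Yes

Yes, the formula is satisfiable.

One satisfying assignment is: i=False, c=False, j=False, e=True, u=False

Verification: With this assignment, all 20 clauses evaluate to true.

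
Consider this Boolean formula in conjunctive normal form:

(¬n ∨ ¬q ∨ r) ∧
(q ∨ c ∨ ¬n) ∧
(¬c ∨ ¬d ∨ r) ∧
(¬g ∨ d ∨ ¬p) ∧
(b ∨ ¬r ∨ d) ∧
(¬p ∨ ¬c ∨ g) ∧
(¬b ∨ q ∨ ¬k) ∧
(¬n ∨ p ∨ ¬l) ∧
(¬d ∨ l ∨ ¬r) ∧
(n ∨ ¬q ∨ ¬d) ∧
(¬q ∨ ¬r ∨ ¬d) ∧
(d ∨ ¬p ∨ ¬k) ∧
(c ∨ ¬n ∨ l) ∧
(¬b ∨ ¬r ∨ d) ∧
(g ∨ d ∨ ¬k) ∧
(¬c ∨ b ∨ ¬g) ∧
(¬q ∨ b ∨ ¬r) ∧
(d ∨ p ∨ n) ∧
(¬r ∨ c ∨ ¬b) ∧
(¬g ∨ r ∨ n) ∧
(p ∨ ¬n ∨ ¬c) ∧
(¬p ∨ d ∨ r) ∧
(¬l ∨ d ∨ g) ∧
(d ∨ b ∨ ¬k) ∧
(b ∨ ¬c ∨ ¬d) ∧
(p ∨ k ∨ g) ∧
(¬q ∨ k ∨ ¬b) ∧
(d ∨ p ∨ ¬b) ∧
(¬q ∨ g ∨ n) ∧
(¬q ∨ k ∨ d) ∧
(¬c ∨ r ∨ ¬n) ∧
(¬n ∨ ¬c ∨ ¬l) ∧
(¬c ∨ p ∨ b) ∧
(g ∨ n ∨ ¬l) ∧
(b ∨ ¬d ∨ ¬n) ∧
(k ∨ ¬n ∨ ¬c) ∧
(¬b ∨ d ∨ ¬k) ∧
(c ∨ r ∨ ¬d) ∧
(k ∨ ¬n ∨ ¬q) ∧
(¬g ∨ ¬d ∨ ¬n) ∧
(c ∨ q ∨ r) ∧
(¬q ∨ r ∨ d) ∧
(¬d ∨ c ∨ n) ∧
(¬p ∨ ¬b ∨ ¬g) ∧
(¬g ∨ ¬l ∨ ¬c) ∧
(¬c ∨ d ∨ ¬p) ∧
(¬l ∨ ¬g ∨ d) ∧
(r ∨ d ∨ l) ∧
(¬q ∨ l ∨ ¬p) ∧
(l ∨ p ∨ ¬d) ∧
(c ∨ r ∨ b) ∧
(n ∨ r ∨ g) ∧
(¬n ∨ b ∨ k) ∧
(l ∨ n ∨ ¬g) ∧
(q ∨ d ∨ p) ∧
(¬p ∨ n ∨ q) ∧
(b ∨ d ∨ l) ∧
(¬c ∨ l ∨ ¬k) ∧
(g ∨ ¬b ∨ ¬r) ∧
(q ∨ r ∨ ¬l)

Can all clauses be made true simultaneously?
No

No, the formula is not satisfiable.

No assignment of truth values to the variables can make all 60 clauses true simultaneously.

The formula is UNSAT (unsatisfiable).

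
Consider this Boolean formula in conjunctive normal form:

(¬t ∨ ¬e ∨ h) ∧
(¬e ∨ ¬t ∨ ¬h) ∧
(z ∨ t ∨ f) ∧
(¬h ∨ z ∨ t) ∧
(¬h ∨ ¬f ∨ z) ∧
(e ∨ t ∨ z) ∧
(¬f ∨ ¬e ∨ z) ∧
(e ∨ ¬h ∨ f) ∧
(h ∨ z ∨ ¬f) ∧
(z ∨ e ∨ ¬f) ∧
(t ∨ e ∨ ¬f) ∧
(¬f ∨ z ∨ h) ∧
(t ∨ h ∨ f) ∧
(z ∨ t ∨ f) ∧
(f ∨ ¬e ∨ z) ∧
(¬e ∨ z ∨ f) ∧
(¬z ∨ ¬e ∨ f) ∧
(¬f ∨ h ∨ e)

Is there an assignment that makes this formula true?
Yes

Yes, the formula is satisfiable.

One satisfying assignment is: z=False, f=False, t=True, h=False, e=False

Verification: With this assignment, all 18 clauses evaluate to true.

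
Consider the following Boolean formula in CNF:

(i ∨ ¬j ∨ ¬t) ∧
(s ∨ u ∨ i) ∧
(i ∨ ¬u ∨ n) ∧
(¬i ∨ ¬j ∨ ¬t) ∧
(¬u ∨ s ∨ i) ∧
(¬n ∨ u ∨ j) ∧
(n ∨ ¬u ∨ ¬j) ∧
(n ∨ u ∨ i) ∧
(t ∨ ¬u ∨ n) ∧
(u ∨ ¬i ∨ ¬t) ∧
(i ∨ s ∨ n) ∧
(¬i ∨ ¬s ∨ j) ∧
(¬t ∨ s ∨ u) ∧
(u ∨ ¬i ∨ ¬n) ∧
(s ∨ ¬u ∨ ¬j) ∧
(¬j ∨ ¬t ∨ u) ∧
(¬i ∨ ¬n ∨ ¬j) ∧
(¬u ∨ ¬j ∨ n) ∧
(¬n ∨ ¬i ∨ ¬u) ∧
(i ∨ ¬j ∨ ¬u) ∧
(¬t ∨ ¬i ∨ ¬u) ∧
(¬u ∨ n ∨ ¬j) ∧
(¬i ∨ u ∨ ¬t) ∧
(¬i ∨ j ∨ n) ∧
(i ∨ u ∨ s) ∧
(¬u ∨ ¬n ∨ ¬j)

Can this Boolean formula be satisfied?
Yes

Yes, the formula is satisfiable.

One satisfying assignment is: s=False, j=True, t=False, i=True, u=False, n=False

Verification: With this assignment, all 26 clauses evaluate to true.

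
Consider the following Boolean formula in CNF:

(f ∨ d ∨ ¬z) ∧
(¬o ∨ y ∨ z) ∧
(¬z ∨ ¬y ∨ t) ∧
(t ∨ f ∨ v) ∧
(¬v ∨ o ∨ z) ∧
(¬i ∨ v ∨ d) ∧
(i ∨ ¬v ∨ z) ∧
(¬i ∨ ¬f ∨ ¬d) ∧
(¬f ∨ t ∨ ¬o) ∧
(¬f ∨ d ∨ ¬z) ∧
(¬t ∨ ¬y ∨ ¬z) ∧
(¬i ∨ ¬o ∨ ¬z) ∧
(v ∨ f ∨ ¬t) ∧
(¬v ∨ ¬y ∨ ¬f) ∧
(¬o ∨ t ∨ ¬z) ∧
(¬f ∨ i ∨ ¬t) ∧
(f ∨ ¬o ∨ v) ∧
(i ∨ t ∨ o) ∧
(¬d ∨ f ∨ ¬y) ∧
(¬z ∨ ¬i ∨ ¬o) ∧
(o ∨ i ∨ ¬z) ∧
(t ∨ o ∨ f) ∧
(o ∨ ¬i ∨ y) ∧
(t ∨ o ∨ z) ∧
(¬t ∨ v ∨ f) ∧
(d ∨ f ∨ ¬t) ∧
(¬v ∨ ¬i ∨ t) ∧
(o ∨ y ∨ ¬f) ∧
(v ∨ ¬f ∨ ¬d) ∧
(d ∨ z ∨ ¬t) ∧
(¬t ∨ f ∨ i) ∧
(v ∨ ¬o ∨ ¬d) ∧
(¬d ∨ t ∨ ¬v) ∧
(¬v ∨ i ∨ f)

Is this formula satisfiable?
No

No, the formula is not satisfiable.

No assignment of truth values to the variables can make all 34 clauses true simultaneously.

The formula is UNSAT (unsatisfiable).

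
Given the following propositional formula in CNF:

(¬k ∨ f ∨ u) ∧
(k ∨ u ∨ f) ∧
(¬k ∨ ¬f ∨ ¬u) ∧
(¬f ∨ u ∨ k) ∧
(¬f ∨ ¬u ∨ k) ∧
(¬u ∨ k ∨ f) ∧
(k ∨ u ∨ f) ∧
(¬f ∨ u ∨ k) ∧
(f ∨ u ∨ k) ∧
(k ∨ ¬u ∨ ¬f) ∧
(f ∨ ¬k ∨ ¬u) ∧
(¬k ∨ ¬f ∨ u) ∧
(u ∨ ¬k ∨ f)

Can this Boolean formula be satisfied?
No

No, the formula is not satisfiable.

No assignment of truth values to the variables can make all 13 clauses true simultaneously.

The formula is UNSAT (unsatisfiable).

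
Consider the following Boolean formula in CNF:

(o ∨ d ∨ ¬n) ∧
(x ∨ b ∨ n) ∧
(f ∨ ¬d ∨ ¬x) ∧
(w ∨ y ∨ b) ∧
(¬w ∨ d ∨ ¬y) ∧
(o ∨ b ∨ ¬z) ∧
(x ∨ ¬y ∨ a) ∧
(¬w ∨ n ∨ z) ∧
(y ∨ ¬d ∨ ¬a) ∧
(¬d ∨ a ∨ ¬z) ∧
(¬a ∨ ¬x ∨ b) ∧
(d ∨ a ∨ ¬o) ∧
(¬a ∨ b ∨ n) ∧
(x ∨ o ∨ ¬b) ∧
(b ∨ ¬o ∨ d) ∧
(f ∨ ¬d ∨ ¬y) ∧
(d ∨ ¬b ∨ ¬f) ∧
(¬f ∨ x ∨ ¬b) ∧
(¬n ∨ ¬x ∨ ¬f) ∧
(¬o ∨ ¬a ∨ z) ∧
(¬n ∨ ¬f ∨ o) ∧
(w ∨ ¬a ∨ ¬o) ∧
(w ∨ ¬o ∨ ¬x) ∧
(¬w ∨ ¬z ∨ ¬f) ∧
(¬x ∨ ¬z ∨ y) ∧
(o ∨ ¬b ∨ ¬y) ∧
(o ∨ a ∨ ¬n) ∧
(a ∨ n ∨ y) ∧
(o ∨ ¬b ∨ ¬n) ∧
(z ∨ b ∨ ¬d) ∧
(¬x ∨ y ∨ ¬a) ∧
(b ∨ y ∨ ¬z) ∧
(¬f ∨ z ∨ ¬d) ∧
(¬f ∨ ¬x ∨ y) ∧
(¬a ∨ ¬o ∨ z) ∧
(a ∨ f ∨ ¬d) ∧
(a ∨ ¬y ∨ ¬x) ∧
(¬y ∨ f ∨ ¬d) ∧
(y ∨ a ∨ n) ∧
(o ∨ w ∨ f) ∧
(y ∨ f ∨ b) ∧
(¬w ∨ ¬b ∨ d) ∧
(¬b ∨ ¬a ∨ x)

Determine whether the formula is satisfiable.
No

No, the formula is not satisfiable.

No assignment of truth values to the variables can make all 43 clauses true simultaneously.

The formula is UNSAT (unsatisfiable).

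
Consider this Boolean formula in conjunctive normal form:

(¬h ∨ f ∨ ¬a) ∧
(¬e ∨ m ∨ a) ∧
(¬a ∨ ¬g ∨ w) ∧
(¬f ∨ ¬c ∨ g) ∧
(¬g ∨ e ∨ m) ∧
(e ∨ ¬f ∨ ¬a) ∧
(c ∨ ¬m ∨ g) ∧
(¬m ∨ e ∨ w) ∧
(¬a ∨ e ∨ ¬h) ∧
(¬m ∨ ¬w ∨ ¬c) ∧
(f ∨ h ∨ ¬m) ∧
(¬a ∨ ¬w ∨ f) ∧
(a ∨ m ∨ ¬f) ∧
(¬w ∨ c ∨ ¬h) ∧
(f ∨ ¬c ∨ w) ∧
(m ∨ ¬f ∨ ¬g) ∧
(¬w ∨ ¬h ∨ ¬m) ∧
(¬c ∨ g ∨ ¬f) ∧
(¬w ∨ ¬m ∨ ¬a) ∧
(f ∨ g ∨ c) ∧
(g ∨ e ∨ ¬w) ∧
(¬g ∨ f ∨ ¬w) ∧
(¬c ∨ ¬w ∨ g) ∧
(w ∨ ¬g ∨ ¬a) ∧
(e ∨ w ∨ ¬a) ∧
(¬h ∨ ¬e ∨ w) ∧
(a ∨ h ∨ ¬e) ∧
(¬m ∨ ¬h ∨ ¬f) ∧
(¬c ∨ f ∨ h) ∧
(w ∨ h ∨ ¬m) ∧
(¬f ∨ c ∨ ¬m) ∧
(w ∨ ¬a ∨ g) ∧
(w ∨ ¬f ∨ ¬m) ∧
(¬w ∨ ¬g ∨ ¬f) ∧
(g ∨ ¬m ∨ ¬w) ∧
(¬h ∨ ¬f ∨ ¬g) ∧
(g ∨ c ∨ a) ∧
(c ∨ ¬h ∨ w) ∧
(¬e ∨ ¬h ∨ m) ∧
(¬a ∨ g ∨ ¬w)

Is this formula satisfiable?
No

No, the formula is not satisfiable.

No assignment of truth values to the variables can make all 40 clauses true simultaneously.

The formula is UNSAT (unsatisfiable).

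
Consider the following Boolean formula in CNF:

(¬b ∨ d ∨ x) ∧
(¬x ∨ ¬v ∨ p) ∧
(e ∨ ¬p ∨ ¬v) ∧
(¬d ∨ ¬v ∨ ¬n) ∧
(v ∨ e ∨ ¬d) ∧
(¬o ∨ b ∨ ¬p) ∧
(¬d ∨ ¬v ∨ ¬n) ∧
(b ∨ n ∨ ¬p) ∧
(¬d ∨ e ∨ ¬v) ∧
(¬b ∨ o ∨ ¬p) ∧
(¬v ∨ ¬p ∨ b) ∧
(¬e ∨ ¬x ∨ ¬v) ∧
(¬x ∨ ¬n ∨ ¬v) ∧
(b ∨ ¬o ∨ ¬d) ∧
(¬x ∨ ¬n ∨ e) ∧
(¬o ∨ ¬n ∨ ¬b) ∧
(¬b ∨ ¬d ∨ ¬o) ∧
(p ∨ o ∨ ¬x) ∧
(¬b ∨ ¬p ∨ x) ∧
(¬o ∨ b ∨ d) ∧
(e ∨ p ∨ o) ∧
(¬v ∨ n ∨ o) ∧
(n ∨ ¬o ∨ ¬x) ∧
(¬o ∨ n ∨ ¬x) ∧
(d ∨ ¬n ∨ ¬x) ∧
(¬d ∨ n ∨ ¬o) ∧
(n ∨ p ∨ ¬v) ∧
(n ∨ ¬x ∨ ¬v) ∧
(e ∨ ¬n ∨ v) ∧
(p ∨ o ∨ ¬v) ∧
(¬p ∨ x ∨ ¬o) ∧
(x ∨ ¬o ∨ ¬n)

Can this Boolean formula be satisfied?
Yes

Yes, the formula is satisfiable.

One satisfying assignment is: o=False, n=False, b=True, v=False, d=True, x=False, e=True, p=False

Verification: With this assignment, all 32 clauses evaluate to true.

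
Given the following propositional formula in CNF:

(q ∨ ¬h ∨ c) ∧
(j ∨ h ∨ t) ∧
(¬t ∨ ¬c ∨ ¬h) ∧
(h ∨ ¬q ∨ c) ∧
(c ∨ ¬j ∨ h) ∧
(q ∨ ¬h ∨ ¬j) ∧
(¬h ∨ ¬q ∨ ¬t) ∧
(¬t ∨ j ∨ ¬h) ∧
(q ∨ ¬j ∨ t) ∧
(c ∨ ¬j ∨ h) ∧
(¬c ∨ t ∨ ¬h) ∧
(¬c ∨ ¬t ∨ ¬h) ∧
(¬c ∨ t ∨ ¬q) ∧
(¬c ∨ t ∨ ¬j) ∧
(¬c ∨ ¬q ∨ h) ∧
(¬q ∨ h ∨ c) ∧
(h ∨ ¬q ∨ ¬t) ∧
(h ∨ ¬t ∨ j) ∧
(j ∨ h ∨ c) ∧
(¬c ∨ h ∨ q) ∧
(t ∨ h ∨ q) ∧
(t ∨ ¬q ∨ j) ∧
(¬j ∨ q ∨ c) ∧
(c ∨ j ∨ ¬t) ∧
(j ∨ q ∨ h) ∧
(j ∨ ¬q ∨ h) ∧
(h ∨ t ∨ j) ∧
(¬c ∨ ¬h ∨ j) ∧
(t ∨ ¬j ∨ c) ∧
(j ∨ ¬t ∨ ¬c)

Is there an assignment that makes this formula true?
No

No, the formula is not satisfiable.

No assignment of truth values to the variables can make all 30 clauses true simultaneously.

The formula is UNSAT (unsatisfiable).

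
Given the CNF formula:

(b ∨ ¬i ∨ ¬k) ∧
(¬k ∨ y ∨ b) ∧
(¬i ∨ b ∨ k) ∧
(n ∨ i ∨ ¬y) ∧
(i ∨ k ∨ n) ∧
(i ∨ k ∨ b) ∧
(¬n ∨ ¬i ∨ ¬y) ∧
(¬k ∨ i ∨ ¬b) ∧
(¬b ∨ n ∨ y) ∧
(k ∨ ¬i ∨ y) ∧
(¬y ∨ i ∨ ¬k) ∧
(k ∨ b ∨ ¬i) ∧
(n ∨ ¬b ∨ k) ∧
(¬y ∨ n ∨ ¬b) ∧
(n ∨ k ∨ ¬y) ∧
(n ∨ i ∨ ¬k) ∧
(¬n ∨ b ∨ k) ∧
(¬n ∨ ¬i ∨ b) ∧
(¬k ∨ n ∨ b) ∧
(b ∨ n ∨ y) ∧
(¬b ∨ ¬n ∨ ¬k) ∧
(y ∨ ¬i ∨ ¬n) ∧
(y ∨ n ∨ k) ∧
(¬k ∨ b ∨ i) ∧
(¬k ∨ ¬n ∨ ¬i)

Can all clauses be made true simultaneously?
Yes

Yes, the formula is satisfiable.

One satisfying assignment is: n=True, b=True, i=False, y=False, k=False

Verification: With this assignment, all 25 clauses evaluate to true.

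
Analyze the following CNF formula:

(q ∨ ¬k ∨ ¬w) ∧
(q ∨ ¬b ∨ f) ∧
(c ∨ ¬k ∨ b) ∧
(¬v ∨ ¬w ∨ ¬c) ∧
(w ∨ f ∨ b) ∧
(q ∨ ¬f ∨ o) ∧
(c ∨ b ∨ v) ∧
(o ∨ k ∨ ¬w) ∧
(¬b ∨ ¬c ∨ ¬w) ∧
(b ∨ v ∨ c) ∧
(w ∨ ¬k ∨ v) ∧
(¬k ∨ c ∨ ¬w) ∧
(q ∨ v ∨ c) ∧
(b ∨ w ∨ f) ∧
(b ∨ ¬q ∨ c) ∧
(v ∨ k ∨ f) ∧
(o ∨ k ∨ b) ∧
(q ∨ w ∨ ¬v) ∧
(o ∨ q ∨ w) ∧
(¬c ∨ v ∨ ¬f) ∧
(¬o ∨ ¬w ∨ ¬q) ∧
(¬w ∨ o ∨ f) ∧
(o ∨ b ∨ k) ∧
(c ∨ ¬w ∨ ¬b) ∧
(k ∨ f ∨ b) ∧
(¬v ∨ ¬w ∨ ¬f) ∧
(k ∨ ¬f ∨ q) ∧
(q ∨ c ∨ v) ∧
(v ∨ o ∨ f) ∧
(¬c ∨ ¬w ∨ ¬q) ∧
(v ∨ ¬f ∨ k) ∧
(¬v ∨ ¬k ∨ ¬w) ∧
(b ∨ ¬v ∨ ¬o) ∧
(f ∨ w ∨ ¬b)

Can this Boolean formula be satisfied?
Yes

Yes, the formula is satisfiable.

One satisfying assignment is: q=True, b=True, c=False, w=False, f=True, o=False, k=True, v=True

Verification: With this assignment, all 34 clauses evaluate to true.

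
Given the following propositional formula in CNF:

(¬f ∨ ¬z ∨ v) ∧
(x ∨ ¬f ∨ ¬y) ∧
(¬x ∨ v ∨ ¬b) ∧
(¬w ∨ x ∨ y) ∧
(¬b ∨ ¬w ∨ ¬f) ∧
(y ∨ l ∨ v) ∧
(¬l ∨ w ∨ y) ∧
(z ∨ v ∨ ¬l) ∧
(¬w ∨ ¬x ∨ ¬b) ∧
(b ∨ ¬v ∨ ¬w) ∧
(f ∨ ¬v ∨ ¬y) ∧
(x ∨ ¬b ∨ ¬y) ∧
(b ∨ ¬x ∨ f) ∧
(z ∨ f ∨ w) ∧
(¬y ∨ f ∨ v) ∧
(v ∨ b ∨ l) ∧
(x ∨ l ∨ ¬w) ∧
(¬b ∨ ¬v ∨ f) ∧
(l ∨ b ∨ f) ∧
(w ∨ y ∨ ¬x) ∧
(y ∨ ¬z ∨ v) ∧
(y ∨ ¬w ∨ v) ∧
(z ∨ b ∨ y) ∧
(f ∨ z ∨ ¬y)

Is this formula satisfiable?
Yes

Yes, the formula is satisfiable.

One satisfying assignment is: w=False, v=True, y=False, z=True, l=False, f=True, b=False, x=False

Verification: With this assignment, all 24 clauses evaluate to true.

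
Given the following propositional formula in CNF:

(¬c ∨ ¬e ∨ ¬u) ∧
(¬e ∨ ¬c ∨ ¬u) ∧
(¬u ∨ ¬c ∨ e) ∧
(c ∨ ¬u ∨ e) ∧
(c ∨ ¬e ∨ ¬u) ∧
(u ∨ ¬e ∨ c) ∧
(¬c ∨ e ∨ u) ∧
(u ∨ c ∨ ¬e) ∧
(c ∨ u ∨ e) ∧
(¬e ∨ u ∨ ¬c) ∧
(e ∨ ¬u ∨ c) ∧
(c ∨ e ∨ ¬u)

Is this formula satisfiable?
No

No, the formula is not satisfiable.

No assignment of truth values to the variables can make all 12 clauses true simultaneously.

The formula is UNSAT (unsatisfiable).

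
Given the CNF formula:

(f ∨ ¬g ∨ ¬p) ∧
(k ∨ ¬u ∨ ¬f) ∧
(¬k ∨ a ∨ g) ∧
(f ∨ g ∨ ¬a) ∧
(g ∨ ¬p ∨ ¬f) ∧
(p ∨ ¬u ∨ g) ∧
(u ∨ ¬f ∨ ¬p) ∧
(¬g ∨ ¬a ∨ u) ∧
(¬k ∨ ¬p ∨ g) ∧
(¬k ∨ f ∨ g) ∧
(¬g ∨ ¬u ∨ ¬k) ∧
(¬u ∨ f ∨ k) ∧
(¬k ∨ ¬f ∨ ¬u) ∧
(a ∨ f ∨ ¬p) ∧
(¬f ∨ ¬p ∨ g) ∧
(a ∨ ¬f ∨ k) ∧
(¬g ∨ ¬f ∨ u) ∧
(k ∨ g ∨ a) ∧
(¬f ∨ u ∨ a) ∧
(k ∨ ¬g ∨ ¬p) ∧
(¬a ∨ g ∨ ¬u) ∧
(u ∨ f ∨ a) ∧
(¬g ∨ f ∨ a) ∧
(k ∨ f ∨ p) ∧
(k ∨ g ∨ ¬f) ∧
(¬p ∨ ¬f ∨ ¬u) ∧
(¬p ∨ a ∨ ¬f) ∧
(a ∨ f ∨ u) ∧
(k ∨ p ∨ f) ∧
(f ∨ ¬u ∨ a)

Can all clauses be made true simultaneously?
Yes

Yes, the formula is satisfiable.

One satisfying assignment is: a=True, k=True, f=True, p=False, g=False, u=False

Verification: With this assignment, all 30 clauses evaluate to true.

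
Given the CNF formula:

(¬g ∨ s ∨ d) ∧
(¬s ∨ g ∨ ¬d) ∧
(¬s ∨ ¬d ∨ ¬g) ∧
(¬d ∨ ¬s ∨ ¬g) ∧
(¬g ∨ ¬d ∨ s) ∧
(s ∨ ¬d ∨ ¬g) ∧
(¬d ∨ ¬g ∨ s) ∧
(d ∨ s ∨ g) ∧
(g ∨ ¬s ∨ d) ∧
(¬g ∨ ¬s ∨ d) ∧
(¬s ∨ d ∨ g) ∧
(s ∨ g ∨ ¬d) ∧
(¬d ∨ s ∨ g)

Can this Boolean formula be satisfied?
No

No, the formula is not satisfiable.

No assignment of truth values to the variables can make all 13 clauses true simultaneously.

The formula is UNSAT (unsatisfiable).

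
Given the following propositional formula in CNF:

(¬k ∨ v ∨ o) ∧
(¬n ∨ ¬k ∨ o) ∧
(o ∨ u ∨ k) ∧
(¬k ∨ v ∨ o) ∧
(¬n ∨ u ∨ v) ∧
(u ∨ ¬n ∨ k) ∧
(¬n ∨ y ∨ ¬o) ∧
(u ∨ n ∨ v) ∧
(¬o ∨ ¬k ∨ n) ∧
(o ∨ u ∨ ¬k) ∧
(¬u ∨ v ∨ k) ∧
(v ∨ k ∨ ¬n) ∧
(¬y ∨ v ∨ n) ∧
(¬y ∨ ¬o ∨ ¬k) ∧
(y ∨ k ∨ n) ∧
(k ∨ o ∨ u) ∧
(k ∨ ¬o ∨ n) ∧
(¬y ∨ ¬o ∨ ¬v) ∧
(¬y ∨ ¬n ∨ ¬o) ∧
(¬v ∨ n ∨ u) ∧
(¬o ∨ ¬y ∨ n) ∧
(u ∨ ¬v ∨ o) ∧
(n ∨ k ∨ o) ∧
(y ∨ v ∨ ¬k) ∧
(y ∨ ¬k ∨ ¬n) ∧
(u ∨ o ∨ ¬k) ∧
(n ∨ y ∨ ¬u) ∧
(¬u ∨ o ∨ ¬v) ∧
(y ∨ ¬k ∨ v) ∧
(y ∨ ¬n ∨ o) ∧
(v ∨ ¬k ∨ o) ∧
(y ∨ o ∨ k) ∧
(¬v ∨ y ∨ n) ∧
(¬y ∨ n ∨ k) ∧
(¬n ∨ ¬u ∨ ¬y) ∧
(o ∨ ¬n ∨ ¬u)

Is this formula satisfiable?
No

No, the formula is not satisfiable.

No assignment of truth values to the variables can make all 36 clauses true simultaneously.

The formula is UNSAT (unsatisfiable).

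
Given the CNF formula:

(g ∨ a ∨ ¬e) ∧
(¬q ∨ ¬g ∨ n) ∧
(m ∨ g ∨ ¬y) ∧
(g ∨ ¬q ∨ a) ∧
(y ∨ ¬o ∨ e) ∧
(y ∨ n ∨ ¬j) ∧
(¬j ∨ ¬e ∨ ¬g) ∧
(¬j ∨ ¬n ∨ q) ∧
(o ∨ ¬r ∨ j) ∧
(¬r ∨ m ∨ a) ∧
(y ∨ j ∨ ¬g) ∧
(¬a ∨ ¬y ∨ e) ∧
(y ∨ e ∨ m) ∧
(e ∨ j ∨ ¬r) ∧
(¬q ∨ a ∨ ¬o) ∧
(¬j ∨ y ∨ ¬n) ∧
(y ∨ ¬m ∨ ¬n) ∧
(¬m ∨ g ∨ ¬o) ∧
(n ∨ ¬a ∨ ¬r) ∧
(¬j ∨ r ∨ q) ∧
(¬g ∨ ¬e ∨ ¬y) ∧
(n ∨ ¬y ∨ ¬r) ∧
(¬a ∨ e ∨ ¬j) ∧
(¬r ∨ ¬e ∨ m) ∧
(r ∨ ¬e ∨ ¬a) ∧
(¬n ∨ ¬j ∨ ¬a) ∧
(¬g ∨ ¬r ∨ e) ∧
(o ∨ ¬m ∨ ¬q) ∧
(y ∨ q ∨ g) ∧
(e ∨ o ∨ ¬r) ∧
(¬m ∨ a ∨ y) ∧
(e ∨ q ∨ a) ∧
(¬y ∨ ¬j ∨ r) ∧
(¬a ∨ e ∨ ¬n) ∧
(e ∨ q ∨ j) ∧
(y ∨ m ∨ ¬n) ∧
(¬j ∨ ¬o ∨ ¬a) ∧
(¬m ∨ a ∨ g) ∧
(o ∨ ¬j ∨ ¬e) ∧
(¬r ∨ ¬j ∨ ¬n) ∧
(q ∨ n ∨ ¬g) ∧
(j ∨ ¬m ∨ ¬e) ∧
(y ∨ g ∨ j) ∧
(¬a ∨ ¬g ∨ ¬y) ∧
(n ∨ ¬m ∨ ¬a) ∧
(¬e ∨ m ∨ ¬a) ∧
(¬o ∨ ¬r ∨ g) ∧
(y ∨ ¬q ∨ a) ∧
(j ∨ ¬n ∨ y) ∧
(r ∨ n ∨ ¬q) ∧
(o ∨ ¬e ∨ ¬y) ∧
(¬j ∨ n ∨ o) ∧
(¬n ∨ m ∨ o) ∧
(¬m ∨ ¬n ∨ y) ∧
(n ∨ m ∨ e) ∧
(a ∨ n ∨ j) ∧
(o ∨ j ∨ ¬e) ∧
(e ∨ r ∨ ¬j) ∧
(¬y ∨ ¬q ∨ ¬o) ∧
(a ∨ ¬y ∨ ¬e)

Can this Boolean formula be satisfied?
No

No, the formula is not satisfiable.

No assignment of truth values to the variables can make all 60 clauses true simultaneously.

The formula is UNSAT (unsatisfiable).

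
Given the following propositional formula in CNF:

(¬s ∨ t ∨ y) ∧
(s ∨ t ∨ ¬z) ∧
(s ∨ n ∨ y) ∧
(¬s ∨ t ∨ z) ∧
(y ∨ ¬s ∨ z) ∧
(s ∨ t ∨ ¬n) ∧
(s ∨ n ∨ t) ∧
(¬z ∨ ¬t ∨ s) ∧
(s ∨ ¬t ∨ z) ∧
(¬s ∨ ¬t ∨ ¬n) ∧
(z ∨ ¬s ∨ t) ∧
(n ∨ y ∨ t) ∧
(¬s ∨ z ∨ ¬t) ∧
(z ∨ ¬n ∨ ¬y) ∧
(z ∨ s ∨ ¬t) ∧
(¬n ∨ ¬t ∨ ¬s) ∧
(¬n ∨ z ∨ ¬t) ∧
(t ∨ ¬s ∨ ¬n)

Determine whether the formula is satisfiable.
Yes

Yes, the formula is satisfiable.

One satisfying assignment is: z=True, t=True, s=True, y=False, n=False

Verification: With this assignment, all 18 clauses evaluate to true.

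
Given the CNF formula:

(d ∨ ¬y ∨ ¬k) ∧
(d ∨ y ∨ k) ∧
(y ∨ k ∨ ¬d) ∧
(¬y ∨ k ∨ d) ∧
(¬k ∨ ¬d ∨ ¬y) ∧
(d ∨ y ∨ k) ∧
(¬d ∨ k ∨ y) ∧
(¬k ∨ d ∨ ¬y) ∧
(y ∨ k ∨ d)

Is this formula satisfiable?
Yes

Yes, the formula is satisfiable.

One satisfying assignment is: k=True, d=False, y=False

Verification: With this assignment, all 9 clauses evaluate to true.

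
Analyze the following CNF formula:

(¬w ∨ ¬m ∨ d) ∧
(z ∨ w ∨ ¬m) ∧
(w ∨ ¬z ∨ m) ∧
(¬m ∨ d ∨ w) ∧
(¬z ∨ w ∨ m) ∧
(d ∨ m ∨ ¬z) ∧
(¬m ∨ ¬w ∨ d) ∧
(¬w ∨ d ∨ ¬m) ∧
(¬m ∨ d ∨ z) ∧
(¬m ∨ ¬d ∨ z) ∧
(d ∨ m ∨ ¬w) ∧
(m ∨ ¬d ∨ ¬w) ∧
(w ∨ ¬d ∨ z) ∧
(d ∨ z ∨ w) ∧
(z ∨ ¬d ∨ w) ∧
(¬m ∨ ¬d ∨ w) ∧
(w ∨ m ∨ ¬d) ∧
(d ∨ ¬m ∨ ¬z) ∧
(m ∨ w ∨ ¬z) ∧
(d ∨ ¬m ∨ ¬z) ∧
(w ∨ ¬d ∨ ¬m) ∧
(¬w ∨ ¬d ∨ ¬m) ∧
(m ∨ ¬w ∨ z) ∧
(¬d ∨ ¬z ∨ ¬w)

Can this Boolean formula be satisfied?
No

No, the formula is not satisfiable.

No assignment of truth values to the variables can make all 24 clauses true simultaneously.

The formula is UNSAT (unsatisfiable).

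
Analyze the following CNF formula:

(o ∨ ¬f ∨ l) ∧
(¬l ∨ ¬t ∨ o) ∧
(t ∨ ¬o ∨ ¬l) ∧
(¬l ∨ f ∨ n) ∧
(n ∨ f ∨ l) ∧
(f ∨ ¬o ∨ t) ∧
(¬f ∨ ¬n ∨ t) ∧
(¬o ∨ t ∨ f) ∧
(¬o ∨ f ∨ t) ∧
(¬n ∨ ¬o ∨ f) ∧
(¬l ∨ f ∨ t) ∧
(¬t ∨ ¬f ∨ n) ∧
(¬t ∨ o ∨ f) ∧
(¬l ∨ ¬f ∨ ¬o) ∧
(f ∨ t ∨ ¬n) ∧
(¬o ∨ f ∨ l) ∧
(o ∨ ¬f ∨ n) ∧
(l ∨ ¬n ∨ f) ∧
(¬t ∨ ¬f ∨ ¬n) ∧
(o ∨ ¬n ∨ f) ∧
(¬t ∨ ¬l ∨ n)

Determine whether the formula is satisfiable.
Yes

Yes, the formula is satisfiable.

One satisfying assignment is: f=True, l=False, o=True, n=False, t=False

Verification: With this assignment, all 21 clauses evaluate to true.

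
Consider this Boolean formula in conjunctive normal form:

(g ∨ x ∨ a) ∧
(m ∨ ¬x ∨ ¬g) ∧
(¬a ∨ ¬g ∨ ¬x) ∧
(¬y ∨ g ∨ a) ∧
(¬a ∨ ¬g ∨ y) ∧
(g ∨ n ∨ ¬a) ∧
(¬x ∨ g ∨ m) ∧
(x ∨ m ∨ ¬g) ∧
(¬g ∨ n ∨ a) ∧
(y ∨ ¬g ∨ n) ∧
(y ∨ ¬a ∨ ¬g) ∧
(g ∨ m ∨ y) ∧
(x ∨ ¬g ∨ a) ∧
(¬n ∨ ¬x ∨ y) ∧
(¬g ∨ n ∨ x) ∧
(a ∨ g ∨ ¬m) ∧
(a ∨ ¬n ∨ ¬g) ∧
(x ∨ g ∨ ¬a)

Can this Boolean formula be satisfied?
Yes

Yes, the formula is satisfiable.

One satisfying assignment is: y=True, a=True, x=True, g=False, m=True, n=True

Verification: With this assignment, all 18 clauses evaluate to true.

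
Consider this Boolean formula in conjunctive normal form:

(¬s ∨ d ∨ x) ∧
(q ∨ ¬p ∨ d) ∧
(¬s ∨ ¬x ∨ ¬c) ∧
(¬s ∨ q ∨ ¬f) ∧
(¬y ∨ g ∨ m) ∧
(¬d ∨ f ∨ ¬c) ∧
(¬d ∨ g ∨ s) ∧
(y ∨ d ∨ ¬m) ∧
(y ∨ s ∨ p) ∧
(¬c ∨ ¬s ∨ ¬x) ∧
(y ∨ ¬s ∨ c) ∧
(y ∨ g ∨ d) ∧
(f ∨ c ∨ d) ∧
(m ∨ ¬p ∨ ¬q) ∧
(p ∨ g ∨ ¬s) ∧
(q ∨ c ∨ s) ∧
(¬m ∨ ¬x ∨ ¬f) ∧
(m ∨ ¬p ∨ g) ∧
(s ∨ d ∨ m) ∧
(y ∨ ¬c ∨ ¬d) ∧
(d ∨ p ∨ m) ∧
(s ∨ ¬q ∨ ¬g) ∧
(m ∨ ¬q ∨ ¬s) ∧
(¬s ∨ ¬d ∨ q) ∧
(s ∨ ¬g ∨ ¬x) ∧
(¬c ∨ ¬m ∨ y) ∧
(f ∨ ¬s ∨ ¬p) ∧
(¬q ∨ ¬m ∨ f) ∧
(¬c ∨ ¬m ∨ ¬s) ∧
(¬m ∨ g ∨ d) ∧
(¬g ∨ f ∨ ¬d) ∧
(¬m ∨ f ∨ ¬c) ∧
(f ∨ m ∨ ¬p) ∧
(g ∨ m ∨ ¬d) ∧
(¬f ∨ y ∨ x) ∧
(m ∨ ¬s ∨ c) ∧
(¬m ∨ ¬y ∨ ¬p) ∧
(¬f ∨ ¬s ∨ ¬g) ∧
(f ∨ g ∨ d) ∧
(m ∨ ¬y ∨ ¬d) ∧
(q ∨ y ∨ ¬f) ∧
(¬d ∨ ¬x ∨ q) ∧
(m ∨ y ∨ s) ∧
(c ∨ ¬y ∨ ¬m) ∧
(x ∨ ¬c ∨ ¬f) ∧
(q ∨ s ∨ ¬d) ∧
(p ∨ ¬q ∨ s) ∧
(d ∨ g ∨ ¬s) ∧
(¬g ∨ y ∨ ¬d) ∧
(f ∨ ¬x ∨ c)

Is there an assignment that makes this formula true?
No

No, the formula is not satisfiable.

No assignment of truth values to the variables can make all 50 clauses true simultaneously.

The formula is UNSAT (unsatisfiable).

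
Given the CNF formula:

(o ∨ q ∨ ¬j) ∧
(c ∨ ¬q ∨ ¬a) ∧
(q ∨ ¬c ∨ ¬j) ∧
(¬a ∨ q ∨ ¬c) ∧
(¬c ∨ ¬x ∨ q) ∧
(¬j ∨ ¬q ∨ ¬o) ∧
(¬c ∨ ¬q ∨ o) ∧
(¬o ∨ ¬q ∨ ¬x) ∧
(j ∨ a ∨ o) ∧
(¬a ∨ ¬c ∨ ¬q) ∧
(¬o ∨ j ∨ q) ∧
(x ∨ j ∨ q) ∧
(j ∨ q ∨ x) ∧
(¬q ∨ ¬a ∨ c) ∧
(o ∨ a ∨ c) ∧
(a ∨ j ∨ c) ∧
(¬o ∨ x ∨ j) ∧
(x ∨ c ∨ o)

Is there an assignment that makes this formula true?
Yes

Yes, the formula is satisfiable.

One satisfying assignment is: c=False, j=True, q=False, o=True, x=False, a=False

Verification: With this assignment, all 18 clauses evaluate to true.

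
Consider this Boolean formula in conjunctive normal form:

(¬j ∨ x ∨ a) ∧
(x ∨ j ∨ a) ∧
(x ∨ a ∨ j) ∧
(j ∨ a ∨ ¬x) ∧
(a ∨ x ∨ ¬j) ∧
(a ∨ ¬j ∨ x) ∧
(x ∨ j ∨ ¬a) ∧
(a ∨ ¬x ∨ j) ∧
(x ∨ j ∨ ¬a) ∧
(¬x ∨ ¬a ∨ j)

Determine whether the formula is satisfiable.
Yes

Yes, the formula is satisfiable.

One satisfying assignment is: j=True, x=False, a=True

Verification: With this assignment, all 10 clauses evaluate to true.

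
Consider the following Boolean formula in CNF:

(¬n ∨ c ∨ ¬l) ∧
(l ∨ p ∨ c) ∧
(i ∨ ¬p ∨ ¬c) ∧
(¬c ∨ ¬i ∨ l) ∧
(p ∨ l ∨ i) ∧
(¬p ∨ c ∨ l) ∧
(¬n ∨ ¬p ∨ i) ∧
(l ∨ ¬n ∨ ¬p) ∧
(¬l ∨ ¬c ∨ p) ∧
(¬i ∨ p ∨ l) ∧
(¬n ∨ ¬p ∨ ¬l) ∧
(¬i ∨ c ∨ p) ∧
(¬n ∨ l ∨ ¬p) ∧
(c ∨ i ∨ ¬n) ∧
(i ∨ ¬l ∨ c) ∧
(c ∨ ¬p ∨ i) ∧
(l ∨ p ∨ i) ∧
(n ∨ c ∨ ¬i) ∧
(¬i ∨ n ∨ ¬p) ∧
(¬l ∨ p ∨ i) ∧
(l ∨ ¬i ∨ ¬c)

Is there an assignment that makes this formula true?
No

No, the formula is not satisfiable.

No assignment of truth values to the variables can make all 21 clauses true simultaneously.

The formula is UNSAT (unsatisfiable).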